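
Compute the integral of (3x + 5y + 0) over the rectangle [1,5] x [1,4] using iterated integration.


By Fubini, integrate in x first, then y.
Step 1: Fix y, integrate over x in [1,5]:
  integral(3x + 5y + 0, x=1..5)
  = 3*(5^2 - 1^2)/2 + (5y + 0)*(5 - 1)
  = 36 + (5y + 0)*4
  = 36 + 20y + 0
  = 36 + 20y
Step 2: Integrate over y in [1,4]:
  integral(36 + 20y, y=1..4)
  = 36*3 + 20*(4^2 - 1^2)/2
  = 108 + 150
  = 258


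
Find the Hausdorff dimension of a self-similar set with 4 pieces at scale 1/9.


For a self-similar set with N copies scaled by 1/r:
dim_H = log(N)/log(r) = log(4)/log(9)
= 1.386294/2.197225
= 0.63093


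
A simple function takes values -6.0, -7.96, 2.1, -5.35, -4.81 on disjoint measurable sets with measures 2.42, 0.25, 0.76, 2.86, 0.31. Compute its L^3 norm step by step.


Step 1: Compute |f_i|^3 for each value:
  |-6.0|^3 = 216
  |-7.96|^3 = 504.358336
  |2.1|^3 = 9.261
  |-5.35|^3 = 153.130375
  |-4.81|^3 = 111.284641
Step 2: Multiply by measures and sum:
  216 * 2.42 = 522.72
  504.358336 * 0.25 = 126.089584
  9.261 * 0.76 = 7.03836
  153.130375 * 2.86 = 437.952872
  111.284641 * 0.31 = 34.498239
Sum = 522.72 + 126.089584 + 7.03836 + 437.952872 + 34.498239 = 1128.299055
Step 3: Take the p-th root:
||f||_3 = (1128.299055)^(1/3) = 10.410576


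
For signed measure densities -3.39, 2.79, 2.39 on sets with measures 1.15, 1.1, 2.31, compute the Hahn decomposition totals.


Step 1: Compute signed measure on each set:
  Set 1: -3.39 * 1.15 = -3.8985
  Set 2: 2.79 * 1.1 = 3.069
  Set 3: 2.39 * 2.31 = 5.5209
Step 2: Total signed measure = (-3.8985) + (3.069) + (5.5209)
     = 4.6914
Step 3: Positive part mu+(X) = sum of positive contributions = 8.5899
Step 4: Negative part mu-(X) = |sum of negative contributions| = 3.8985


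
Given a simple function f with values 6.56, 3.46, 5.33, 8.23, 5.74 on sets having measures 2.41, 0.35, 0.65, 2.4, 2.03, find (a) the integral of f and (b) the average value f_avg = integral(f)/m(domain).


Step 1: Integral = sum(value_i * measure_i)
= 6.56*2.41 + 3.46*0.35 + 5.33*0.65 + 8.23*2.4 + 5.74*2.03
= 15.8096 + 1.211 + 3.4645 + 19.752 + 11.6522
= 51.8893
Step 2: Total measure of domain = 2.41 + 0.35 + 0.65 + 2.4 + 2.03 = 7.84
Step 3: Average value = 51.8893 / 7.84 = 6.618533


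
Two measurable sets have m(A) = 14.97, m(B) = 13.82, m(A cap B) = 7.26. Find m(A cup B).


By inclusion-exclusion: m(A u B) = m(A) + m(B) - m(A n B)
= 14.97 + 13.82 - 7.26
= 21.53


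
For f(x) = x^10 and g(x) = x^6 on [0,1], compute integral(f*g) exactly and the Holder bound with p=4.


Step 1: Exact integral of f*g = integral(x^16, 0, 1) = 1/17
     = 0.058824
Step 2: Holder bound with p=4, q=1.333333:
  ||f||_p = (integral x^40 dx)^(1/4) = (1/41)^(1/4) = 0.395188
  ||g||_q = (integral x^8 dx)^(1/1.333333) = (1/9)^(1/1.333333) = 0.19245
Step 3: Holder bound = ||f||_p * ||g||_q = 0.395188 * 0.19245 = 0.076054
Verification: 0.058824 <= 0.076054 (Holder holds)


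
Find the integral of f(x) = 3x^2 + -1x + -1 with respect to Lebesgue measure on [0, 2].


The Lebesgue integral of a Riemann-integrable function agrees with the Riemann integral.
Antiderivative F(x) = (3/3)x^3 + (-1/2)x^2 + -1x
F(2) = (3/3)*2^3 + (-1/2)*2^2 + -1*2
     = (3/3)*8 + (-1/2)*4 + -1*2
     = 8 + -2 + -2
     = 4
F(0) = 0.0
Integral = F(2) - F(0) = 4 - 0.0 = 4


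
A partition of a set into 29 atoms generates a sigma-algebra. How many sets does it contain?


Each element of the sigma-algebra is a union of some subset of the 29 atoms.
The number of such subsets is 2^29 = 536870912.


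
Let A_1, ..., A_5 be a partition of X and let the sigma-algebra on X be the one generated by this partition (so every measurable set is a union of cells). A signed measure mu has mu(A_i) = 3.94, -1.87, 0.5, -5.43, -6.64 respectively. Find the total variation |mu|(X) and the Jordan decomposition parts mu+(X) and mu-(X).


Step 1: Every measurable set is a union of atoms (the cells / points), so a Hahn decomposition is
  obtained by grouping atoms by sign: P = union of atoms with mu > 0, N = union of the remaining atoms.
  Atoms in P (indices): 1, 3;  atoms in N (indices): 2, 4, 5
  Positive values: 3.94, 0.5
  Negative values: -1.87, -5.43, -6.64
Step 2: mu+(X) = mu(P) = sum of positive atom values = 4.44
Step 3: mu-(X) = -mu(N) = sum of |negative atom values| = 13.94
Step 4: |mu|(X) = mu+(X) + mu-(X) = 4.44 + 13.94 = 18.38


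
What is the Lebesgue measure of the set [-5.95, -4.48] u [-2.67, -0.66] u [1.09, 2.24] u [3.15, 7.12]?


For pairwise disjoint intervals, m(union) = sum of lengths.
= (-4.48 - -5.95) + (-0.66 - -2.67) + (2.24 - 1.09) + (7.12 - 3.15)
= 1.47 + 2.01 + 1.15 + 3.97
= 8.6


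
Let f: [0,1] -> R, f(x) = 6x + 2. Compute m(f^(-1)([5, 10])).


f^(-1)([5, 10]) = {x : 5 <= 6x + 2 <= 10}
Solving: (5 - 2)/6 <= x <= (10 - 2)/6
= [0.5, 1.333333]
Intersecting with [0,1]: [0.5, 1]
Measure = 1 - 0.5 = 0.5


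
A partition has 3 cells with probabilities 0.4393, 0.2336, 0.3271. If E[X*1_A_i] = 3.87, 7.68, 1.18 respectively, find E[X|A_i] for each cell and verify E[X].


For each cell A_i: E[X|A_i] = E[X*1_A_i] / P(A_i)
Step 1: E[X|A_1] = 3.87 / 0.4393 = 8.80947
Step 2: E[X|A_2] = 7.68 / 0.2336 = 32.876712
Step 3: E[X|A_3] = 1.18 / 0.3271 = 3.607459
Verification: E[X] = sum E[X*1_A_i] = 3.87 + 7.68 + 1.18 = 12.73


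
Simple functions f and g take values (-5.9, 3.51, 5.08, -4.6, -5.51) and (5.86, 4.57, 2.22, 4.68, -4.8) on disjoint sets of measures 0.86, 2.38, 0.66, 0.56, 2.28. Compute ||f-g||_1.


Step 1: Compute differences f_i - g_i:
  -5.9 - 5.86 = -11.76
  3.51 - 4.57 = -1.06
  5.08 - 2.22 = 2.86
  -4.6 - 4.68 = -9.28
  -5.51 - -4.8 = -0.71
Step 2: Compute |diff|^1 * measure for each set:
  |-11.76|^1 * 0.86 = 11.76 * 0.86 = 10.1136
  |-1.06|^1 * 2.38 = 1.06 * 2.38 = 2.5228
  |2.86|^1 * 0.66 = 2.86 * 0.66 = 1.8876
  |-9.28|^1 * 0.56 = 9.28 * 0.56 = 5.1968
  |-0.71|^1 * 2.28 = 0.71 * 2.28 = 1.6188
Step 3: Sum = 21.3396
Step 4: ||f-g||_1 = (21.3396)^(1/1) = 21.3396


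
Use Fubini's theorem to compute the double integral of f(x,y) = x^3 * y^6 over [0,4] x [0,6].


By Fubini's theorem, the double integral factors as a product of single integrals:
Step 1: integral_0^4 x^3 dx = [x^4/4] from 0 to 4
     = 4^4/4 = 64
Step 2: integral_0^6 y^6 dy = [y^7/7] from 0 to 6
     = 6^7/7 = 39990.857143
Step 3: Double integral = 64 * 39990.857143 = 2.559415e+06


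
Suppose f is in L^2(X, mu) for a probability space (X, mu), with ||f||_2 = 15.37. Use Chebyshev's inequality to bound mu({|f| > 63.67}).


Chebyshev/Markov inequality: mu(|f| > eps) <= (||f||_p / eps)^p
Step 1: ||f||_2 / eps = 15.37 / 63.67 = 0.241401
Step 2: Raise to power p = 2:
  (0.241401)^2 = 0.058274
Step 3: Therefore mu(|f| > 63.67) <= 0.058274


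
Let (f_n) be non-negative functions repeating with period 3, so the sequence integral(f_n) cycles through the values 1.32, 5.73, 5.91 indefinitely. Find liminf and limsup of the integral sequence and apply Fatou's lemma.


The sequence (integral(f_n)) is periodic with period 3, repeating the values 1.32, 5.73, 5.91 indefinitely.
Step 1: For a periodic sequence, every tail (a_m, a_(m+1), ...) contains all 3 period values infinitely often.
Step 2: Hence inf of every tail = min of the period values = min(1.32, 5.73, 5.91) = 1.32.
        liminf_n integral(f_n) = sup over m of (inf of tail from m) = 1.32.
Step 3: Similarly sup of every tail = max of the period values = 5.91.
        limsup_n integral(f_n) = 5.91.
Step 4: Fatou's lemma: integral(liminf_n f_n) <= liminf_n integral(f_n) = 1.32.
        So the integral of the pointwise liminf is at most 1.32.


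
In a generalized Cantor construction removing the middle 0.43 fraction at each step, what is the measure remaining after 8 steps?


Step 1: At each step, fraction remaining = 1 - 0.43 = 0.57
Step 2: After 8 steps, measure = (0.57)^8
Result = 0.011143


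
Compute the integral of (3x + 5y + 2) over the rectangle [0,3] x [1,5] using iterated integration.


By Fubini, integrate in x first, then y.
Step 1: Fix y, integrate over x in [0,3]:
  integral(3x + 5y + 2, x=0..3)
  = 3*(3^2 - 0^2)/2 + (5y + 2)*(3 - 0)
  = 13.5 + (5y + 2)*3
  = 13.5 + 15y + 6
  = 19.5 + 15y
Step 2: Integrate over y in [1,5]:
  integral(19.5 + 15y, y=1..5)
  = 19.5*4 + 15*(5^2 - 1^2)/2
  = 78 + 180
  = 258


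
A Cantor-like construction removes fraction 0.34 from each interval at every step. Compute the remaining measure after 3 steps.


Step 1: At each step, fraction remaining = 1 - 0.34 = 0.66
Step 2: After 3 steps, measure = (0.66)^3
Step 3: Computing the power step by step:
  After step 1: 0.66
  After step 2: 0.4356
  After step 3: 0.287496
Result = 0.287496


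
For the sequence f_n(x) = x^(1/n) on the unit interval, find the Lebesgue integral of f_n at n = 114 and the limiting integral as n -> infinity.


At n = 114: f_114(x) = x^(1/114).
Step 1: integral(x^(1/114), 0, 1) = [x^(1/114+1) / (1/114+1)] from 0 to 1
     = 1 / (1/114 + 1) = 1 / ((114+1)/114) = 114/(114+1)
     = 114/115 = 0.991304
Step 2: As n -> infinity, f_n(x) = x^(1/n) -> 1 for x in (0,1], and f_n is increasing in n.
By MCT, lim_n integral(f_n) = integral(lim_n f_n) = integral(1, 0, 1) = 1.
Step 3: Verify convergence: 114/115 = 0.991304 -> 1


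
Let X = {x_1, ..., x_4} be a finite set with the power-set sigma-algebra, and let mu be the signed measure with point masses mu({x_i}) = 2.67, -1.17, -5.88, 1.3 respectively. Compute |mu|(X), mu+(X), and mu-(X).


Step 1: Every measurable set is a union of atoms (the cells / points), so a Hahn decomposition is
  obtained by grouping atoms by sign: P = union of atoms with mu > 0, N = union of the remaining atoms.
  Atoms in P (indices): 1, 4;  atoms in N (indices): 2, 3
  Positive values: 2.67, 1.3
  Negative values: -1.17, -5.88
Step 2: mu+(X) = mu(P) = sum of positive atom values = 3.97
Step 3: mu-(X) = -mu(N) = sum of |negative atom values| = 7.05
Step 4: |mu|(X) = mu+(X) + mu-(X) = 3.97 + 7.05 = 11.02


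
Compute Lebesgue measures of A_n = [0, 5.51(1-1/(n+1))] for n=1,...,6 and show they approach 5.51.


By continuity of measure from below: if A_n increases to A, then m(A_n) -> m(A).
Here A = [0, 5.51], so m(A) = 5.51
Step 1: a_1 = 5.51*(1 - 1/2) = 2.755, m(A_1) = 2.755
Step 2: a_2 = 5.51*(1 - 1/3) = 3.6733, m(A_2) = 3.6733
Step 3: a_3 = 5.51*(1 - 1/4) = 4.1325, m(A_3) = 4.1325
Step 4: a_4 = 5.51*(1 - 1/5) = 4.408, m(A_4) = 4.408
Step 5: a_5 = 5.51*(1 - 1/6) = 4.5917, m(A_5) = 4.5917
Step 6: a_6 = 5.51*(1 - 1/7) = 4.7229, m(A_6) = 4.7229
Limit: m(A_n) -> m([0,5.51]) = 5.51


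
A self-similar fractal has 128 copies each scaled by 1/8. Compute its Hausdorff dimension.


For a self-similar set with N copies scaled by 1/r:
dim_H = log(N)/log(r) = log(128)/log(8)
= 4.85203/2.079442
= 2.333333


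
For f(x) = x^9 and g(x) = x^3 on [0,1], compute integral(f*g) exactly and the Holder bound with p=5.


Step 1: Exact integral of f*g = integral(x^12, 0, 1) = 1/13
     = 0.076923
Step 2: Holder bound with p=5, q=1.25:
  ||f||_p = (integral x^45 dx)^(1/5) = (1/46)^(1/5) = 0.464995
  ||g||_q = (integral x^3.75 dx)^(1/1.25) = (1/4.75)^(1/1.25) = 0.287505
Step 3: Holder bound = ||f||_p * ||g||_q = 0.464995 * 0.287505 = 0.133688
Verification: 0.076923 <= 0.133688 (Holder holds)


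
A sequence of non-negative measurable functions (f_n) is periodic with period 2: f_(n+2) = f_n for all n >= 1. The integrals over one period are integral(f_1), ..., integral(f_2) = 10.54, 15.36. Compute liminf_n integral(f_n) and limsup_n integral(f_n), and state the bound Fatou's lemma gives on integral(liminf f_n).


The sequence (integral(f_n)) is periodic with period 2, repeating the values 10.54, 15.36 indefinitely.
Step 1: For a periodic sequence, every tail (a_m, a_(m+1), ...) contains all 2 period values infinitely often.
Step 2: Hence inf of every tail = min of the period values = min(10.54, 15.36) = 10.54.
        liminf_n integral(f_n) = sup over m of (inf of tail from m) = 10.54.
Step 3: Similarly sup of every tail = max of the period values = 15.36.
        limsup_n integral(f_n) = 15.36.
Step 4: Fatou's lemma: integral(liminf_n f_n) <= liminf_n integral(f_n) = 10.54.
        So the integral of the pointwise liminf is at most 10.54.


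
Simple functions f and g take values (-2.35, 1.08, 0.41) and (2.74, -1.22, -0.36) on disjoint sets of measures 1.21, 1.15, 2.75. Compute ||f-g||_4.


Step 1: Compute differences f_i - g_i:
  -2.35 - 2.74 = -5.09
  1.08 - -1.22 = 2.3
  0.41 - -0.36 = 0.77
Step 2: Compute |diff|^4 * measure for each set:
  |-5.09|^4 * 1.21 = 671.229646 * 1.21 = 812.187871
  |2.3|^4 * 1.15 = 27.9841 * 1.15 = 32.181715
  |0.77|^4 * 2.75 = 0.35153 * 2.75 = 0.966709
Step 3: Sum = 845.336295
Step 4: ||f-g||_4 = (845.336295)^(1/4) = 5.392093


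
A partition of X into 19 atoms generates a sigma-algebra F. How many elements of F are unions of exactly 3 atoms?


Each element of F is a union of some subset of the 19 atoms.
Elements that are unions of exactly 3 atoms correspond to 3-element subsets of the 19 atoms.
Count = C(19, 3) = 19! / (3! * 16!) = 969.


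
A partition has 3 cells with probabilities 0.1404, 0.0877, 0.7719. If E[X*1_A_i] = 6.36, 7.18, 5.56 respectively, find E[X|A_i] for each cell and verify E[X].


For each cell A_i: E[X|A_i] = E[X*1_A_i] / P(A_i)
Step 1: E[X|A_1] = 6.36 / 0.1404 = 45.299145
Step 2: E[X|A_2] = 7.18 / 0.0877 = 81.870011
Step 3: E[X|A_3] = 5.56 / 0.7719 = 7.203006
Verification: E[X] = sum E[X*1_A_i] = 6.36 + 7.18 + 5.56 = 19.1


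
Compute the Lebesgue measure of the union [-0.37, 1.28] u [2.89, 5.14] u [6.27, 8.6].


For pairwise disjoint intervals, m(union) = sum of lengths.
= (1.28 - -0.37) + (5.14 - 2.89) + (8.6 - 6.27)
= 1.65 + 2.25 + 2.33
= 6.23


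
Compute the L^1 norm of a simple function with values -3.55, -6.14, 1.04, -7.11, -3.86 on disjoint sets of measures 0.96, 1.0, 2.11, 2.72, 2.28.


Step 1: Compute |f_i|^1 for each value:
  |-3.55|^1 = 3.55
  |-6.14|^1 = 6.14
  |1.04|^1 = 1.04
  |-7.11|^1 = 7.11
  |-3.86|^1 = 3.86
Step 2: Multiply by measures and sum:
  3.55 * 0.96 = 3.408
  6.14 * 1.0 = 6.14
  1.04 * 2.11 = 2.1944
  7.11 * 2.72 = 19.3392
  3.86 * 2.28 = 8.8008
Sum = 3.408 + 6.14 + 2.1944 + 19.3392 + 8.8008 = 39.8824
Step 3: Take the p-th root:
||f||_1 = (39.8824)^(1/1) = 39.8824


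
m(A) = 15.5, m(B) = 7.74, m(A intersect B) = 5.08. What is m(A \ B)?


m(A \ B) = m(A) - m(A n B)
= 15.5 - 5.08
= 10.42


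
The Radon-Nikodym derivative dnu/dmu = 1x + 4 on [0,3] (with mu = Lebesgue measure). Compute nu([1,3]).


nu(A) = integral_A (dnu/dmu) dmu = integral_1^3 (1x + 4) dx
Step 1: Antiderivative F(x) = (1/2)x^2 + 4x
Step 2: F(3) = (1/2)*3^2 + 4*3 = 4.5 + 12 = 16.5
Step 3: F(1) = (1/2)*1^2 + 4*1 = 0.5 + 4 = 4.5
Step 4: nu([1,3]) = F(3) - F(1) = 16.5 - 4.5 = 12


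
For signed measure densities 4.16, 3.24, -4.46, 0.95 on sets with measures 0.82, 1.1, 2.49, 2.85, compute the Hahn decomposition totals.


Step 1: Compute signed measure on each set:
  Set 1: 4.16 * 0.82 = 3.4112
  Set 2: 3.24 * 1.1 = 3.564
  Set 3: -4.46 * 2.49 = -11.1054
  Set 4: 0.95 * 2.85 = 2.7075
Step 2: Total signed measure = (3.4112) + (3.564) + (-11.1054) + (2.7075)
     = -1.4227
Step 3: Positive part mu+(X) = sum of positive contributions = 9.6827
Step 4: Negative part mu-(X) = |sum of negative contributions| = 11.1054


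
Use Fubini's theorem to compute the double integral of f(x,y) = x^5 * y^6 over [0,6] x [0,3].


By Fubini's theorem, the double integral factors as a product of single integrals:
Step 1: integral_0^6 x^5 dx = [x^6/6] from 0 to 6
     = 6^6/6 = 7776
Step 2: integral_0^3 y^6 dy = [y^7/7] from 0 to 3
     = 3^7/7 = 312.428571
Step 3: Double integral = 7776 * 312.428571 = 2.429445e+06


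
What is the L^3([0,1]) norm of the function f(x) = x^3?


Step 1: ||f||_3 = (integral_0^1 |x^3|^3 dx)^(1/3)
     = (integral_0^1 x^9 dx)^(1/3)
Step 2: integral_0^1 x^9 dx = [x^10/(10)] from 0 to 1 = 1^10/10
     = 1/10 = 0.1
Step 3: ||f||_3 = (0.1)^(1/3) = 0.464159


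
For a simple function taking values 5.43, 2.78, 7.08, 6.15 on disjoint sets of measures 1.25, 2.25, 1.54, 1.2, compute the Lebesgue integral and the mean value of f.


Step 1: Integral = sum(value_i * measure_i)
= 5.43*1.25 + 2.78*2.25 + 7.08*1.54 + 6.15*1.2
= 6.7875 + 6.255 + 10.9032 + 7.38
= 31.3257
Step 2: Total measure of domain = 1.25 + 2.25 + 1.54 + 1.2 = 6.24
Step 3: Average value = 31.3257 / 6.24 = 5.020144


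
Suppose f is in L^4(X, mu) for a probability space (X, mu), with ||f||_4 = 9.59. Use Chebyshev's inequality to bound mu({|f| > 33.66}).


Chebyshev/Markov inequality: mu(|f| > eps) <= (||f||_p / eps)^p
Step 1: ||f||_4 / eps = 9.59 / 33.66 = 0.284908
Step 2: Raise to power p = 4:
  (0.284908)^4 = 0.006589
Step 3: Therefore mu(|f| > 33.66) <= 0.006589


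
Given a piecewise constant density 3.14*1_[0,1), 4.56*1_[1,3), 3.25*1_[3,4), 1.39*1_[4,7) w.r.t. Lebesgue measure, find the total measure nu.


Integrate each piece of the Radon-Nikodym derivative:
Step 1: integral_0^1 3.14 dx = 3.14*(1-0) = 3.14*1 = 3.14
Step 2: integral_1^3 4.56 dx = 4.56*(3-1) = 4.56*2 = 9.12
Step 3: integral_3^4 3.25 dx = 3.25*(4-3) = 3.25*1 = 3.25
Step 4: integral_4^7 1.39 dx = 1.39*(7-4) = 1.39*3 = 4.17
Total: 3.14 + 9.12 + 3.25 + 4.17 = 19.68


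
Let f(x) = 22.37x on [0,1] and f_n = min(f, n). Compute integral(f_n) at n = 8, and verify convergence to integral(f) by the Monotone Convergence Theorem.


f(x) = 22.37x on [0,1]; f_n(x) = min(22.37x, n). At n = 8:
Step 1: f(x) reaches 8 at x = 8/22.37 = 0.357622
Step 2: integral(f_8) = integral(22.37x, 0, 0.357622) + integral(8, 0.357622, 1)
       = 22.37*0.357622^2/2 + 8*(1 - 0.357622)
       = 1.430487 + 5.139025
       = 6.569513
Step 3: As n -> infinity, f_n increases to f, so by MCT integral(f_n) -> integral(f) = 22.37/2 = 11.185.
Convergence: integral(f_8) = 6.569513 -> 11.185 as n -> infinity


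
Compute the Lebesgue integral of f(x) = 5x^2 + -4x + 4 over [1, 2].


The Lebesgue integral of a Riemann-integrable function agrees with the Riemann integral.
Antiderivative F(x) = (5/3)x^3 + (-4/2)x^2 + 4x
F(2) = (5/3)*2^3 + (-4/2)*2^2 + 4*2
     = (5/3)*8 + (-4/2)*4 + 4*2
     = 13.333333 + -8 + 8
     = 13.333333
F(1) = 3.666667
Integral = F(2) - F(1) = 13.333333 - 3.666667 = 9.666667


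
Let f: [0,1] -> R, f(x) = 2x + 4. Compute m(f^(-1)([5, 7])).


f^(-1)([5, 7]) = {x : 5 <= 2x + 4 <= 7}
Solving: (5 - 4)/2 <= x <= (7 - 4)/2
= [0.5, 1.5]
Intersecting with [0,1]: [0.5, 1]
Measure = 1 - 0.5 = 0.5


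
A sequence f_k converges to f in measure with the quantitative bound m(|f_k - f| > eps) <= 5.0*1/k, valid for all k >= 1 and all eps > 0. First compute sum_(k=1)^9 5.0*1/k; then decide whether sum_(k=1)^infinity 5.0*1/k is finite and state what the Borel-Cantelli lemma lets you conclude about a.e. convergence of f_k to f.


Step 1: List the terms 5.0*1/k for k = 1 to 9:
  k=1: 5
  k=2: 2.5
  k=3: 1.666667
  k=4: 1.25
  k=5: 1
  k=6: 0.833333
  k=7: 0.714286
  k=8: 0.625
  k=9: 0.555556
Step 2: Partial sum = 5 + 2.5 + 1.666667 + 1.25 + 1 + 0.833333 + 0.714286 + 0.625 + 0.555556
     = 14.144841
Step 3: The full series sum_(k>=1) 5.0*1/k diverges (harmonic series, p = 1; a nonzero constant multiple of a divergent series diverges).
Step 4: The (first) Borel-Cantelli lemma requires a summable sequence of measures, so it does not apply here;
        from this bound alone no conclusion about a.e. convergence can be drawn (convergence in measure still
        gives an a.e.-convergent subsequence, but not a.e. convergence of the whole sequence).
Conclusion: series diverges; Borel-Cantelli is inconclusive about a.e. convergence of f_k.


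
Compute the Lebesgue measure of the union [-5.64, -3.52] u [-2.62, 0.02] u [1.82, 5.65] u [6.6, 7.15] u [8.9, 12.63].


For pairwise disjoint intervals, m(union) = sum of lengths.
= (-3.52 - -5.64) + (0.02 - -2.62) + (5.65 - 1.82) + (7.15 - 6.6) + (12.63 - 8.9)
= 2.12 + 2.64 + 3.83 + 0.55 + 3.73
= 12.87


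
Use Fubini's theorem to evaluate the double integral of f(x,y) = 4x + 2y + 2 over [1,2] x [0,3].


By Fubini, integrate in x first, then y.
Step 1: Fix y, integrate over x in [1,2]:
  integral(4x + 2y + 2, x=1..2)
  = 4*(2^2 - 1^2)/2 + (2y + 2)*(2 - 1)
  = 6 + (2y + 2)*1
  = 6 + 2y + 2
  = 8 + 2y
Step 2: Integrate over y in [0,3]:
  integral(8 + 2y, y=0..3)
  = 8*3 + 2*(3^2 - 0^2)/2
  = 24 + 9
  = 33


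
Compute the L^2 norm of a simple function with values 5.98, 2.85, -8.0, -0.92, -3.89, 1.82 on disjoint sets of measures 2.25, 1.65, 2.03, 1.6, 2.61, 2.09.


Step 1: Compute |f_i|^2 for each value:
  |5.98|^2 = 35.7604
  |2.85|^2 = 8.1225
  |-8.0|^2 = 64
  |-0.92|^2 = 0.8464
  |-3.89|^2 = 15.1321
  |1.82|^2 = 3.3124
Step 2: Multiply by measures and sum:
  35.7604 * 2.25 = 80.4609
  8.1225 * 1.65 = 13.402125
  64 * 2.03 = 129.92
  0.8464 * 1.6 = 1.35424
  15.1321 * 2.61 = 39.494781
  3.3124 * 2.09 = 6.922916
Sum = 80.4609 + 13.402125 + 129.92 + 1.35424 + 39.494781 + 6.922916 = 271.554962
Step 3: Take the p-th root:
||f||_2 = (271.554962)^(1/2) = 16.478925


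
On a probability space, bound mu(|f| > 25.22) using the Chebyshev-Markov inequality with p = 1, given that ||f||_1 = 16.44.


Chebyshev/Markov inequality: mu(|f| > eps) <= (||f||_p / eps)^p
Step 1: ||f||_1 / eps = 16.44 / 25.22 = 0.651864
Step 2: Raise to power p = 1:
  (0.651864)^1 = 0.651864
Step 3: Therefore mu(|f| > 25.22) <= 0.651864


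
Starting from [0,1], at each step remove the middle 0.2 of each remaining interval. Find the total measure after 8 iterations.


Step 1: At each step, fraction remaining = 1 - 0.2 = 0.8
Step 2: After 8 steps, measure = (0.8)^8
Result = 0.167772


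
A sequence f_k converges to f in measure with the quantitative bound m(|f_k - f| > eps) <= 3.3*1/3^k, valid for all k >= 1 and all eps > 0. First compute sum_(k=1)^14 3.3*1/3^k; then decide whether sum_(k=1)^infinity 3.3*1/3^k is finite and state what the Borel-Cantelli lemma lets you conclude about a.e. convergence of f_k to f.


Step 1: List the terms 3.3*1/3^k for k = 1 to 14:
  k=1: 1.1
  k=2: 0.366667
  k=3: 0.122222
  k=4: 0.040741
  k=5: 0.01358
  k=6: 0.004527
  k=7: 0.001509
  k=8: 5.029721e-04
  k=9: 1.676574e-04
  k=10: 5.588579e-05
  k=11: 1.862860e-05
  k=12: 6.209532e-06
  k=13: 2.069844e-06
  k=14: 6.899480e-07
Step 2: Partial sum = 1.1 + 0.366667 + 0.122222 + 0.040741 + 0.01358 + 0.004527 + 0.001509 + 5.029721e-04 + 1.676574e-04 + 5.588579e-05 + 1.862860e-05 + 6.209532e-06 + 2.069844e-06 + 6.899480e-07
     = 1.65
Step 3: The full series sum_(k>=1) 3.3*1/3^k converges (geometric series with ratio 1/3 < 1; a constant multiple of a convergent series converges).
Step 4: Fix eps > 0. Since sum_k m(|f_k - f| > eps) < infinity, the Borel-Cantelli lemma gives
        m(limsup_k {|f_k - f| > eps}) = 0, i.e. for a.e. x, |f_k(x) - f(x)| <= eps for all large k.
        Applying this with eps = 1/j for j = 1, 2, ... and intersecting the countably many full-measure sets,
        for a.e. x we get limsup_k |f_k(x) - f(x)| <= 1/j for every j, hence f_k -> f almost everywhere.
Conclusion: series converges; Borel-Cantelli yields f_k -> f a.e.


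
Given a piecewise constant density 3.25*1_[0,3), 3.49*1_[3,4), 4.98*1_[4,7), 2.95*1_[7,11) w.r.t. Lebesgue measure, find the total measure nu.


Integrate each piece of the Radon-Nikodym derivative:
Step 1: integral_0^3 3.25 dx = 3.25*(3-0) = 3.25*3 = 9.75
Step 2: integral_3^4 3.49 dx = 3.49*(4-3) = 3.49*1 = 3.49
Step 3: integral_4^7 4.98 dx = 4.98*(7-4) = 4.98*3 = 14.94
Step 4: integral_7^11 2.95 dx = 2.95*(11-7) = 2.95*4 = 11.8
Total: 9.75 + 3.49 + 14.94 + 11.8 = 39.98


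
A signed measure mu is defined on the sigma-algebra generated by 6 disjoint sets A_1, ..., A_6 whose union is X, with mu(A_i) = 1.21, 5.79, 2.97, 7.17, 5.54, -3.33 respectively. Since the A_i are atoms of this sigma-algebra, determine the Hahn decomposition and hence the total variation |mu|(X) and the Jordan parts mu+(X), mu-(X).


Step 1: Every measurable set is a union of atoms (the cells / points), so a Hahn decomposition is
  obtained by grouping atoms by sign: P = union of atoms with mu > 0, N = union of the remaining atoms.
  Atoms in P (indices): 1, 2, 3, 4, 5;  atoms in N (indices): 6
  Positive values: 1.21, 5.79, 2.97, 7.17, 5.54
  Negative values: -3.33
Step 2: mu+(X) = mu(P) = sum of positive atom values = 22.68
Step 3: mu-(X) = -mu(N) = sum of |negative atom values| = 3.33
Step 4: |mu|(X) = mu+(X) + mu-(X) = 22.68 + 3.33 = 26.01


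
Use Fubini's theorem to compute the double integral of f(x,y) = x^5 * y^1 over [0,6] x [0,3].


By Fubini's theorem, the double integral factors as a product of single integrals:
Step 1: integral_0^6 x^5 dx = [x^6/6] from 0 to 6
     = 6^6/6 = 7776
Step 2: integral_0^3 y^1 dy = [y^2/2] from 0 to 3
     = 3^2/2 = 4.5
Step 3: Double integral = 7776 * 4.5 = 34992


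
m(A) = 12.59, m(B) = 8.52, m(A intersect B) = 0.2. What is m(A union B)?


By inclusion-exclusion: m(A u B) = m(A) + m(B) - m(A n B)
= 12.59 + 8.52 - 0.2
= 20.91


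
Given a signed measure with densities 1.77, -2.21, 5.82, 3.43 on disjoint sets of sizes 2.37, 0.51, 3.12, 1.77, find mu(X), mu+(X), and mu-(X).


Step 1: Compute signed measure on each set:
  Set 1: 1.77 * 2.37 = 4.1949
  Set 2: -2.21 * 0.51 = -1.1271
  Set 3: 5.82 * 3.12 = 18.1584
  Set 4: 3.43 * 1.77 = 6.0711
Step 2: Total signed measure = (4.1949) + (-1.1271) + (18.1584) + (6.0711)
     = 27.2973
Step 3: Positive part mu+(X) = sum of positive contributions = 28.4244
Step 4: Negative part mu-(X) = |sum of negative contributions| = 1.1271


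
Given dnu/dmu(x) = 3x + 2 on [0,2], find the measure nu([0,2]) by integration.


nu(A) = integral_A (dnu/dmu) dmu = integral_0^2 (3x + 2) dx
Step 1: Antiderivative F(x) = (3/2)x^2 + 2x
Step 2: F(2) = (3/2)*2^2 + 2*2 = 6 + 4 = 10
Step 3: F(0) = (3/2)*0^2 + 2*0 = 0.0 + 0 = 0.0
Step 4: nu([0,2]) = F(2) - F(0) = 10 - 0.0 = 10


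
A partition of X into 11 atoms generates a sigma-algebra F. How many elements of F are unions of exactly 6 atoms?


Each element of F is a union of some subset of the 11 atoms.
Elements that are unions of exactly 6 atoms correspond to 6-element subsets of the 11 atoms.
Count = C(11, 6) = 11! / (6! * 5!) = 462.


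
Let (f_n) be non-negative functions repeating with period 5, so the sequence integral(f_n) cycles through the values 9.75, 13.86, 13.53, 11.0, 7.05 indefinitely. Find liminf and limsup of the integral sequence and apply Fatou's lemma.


The sequence (integral(f_n)) is periodic with period 5, repeating the values 9.75, 13.86, 13.53, 11.0, 7.05 indefinitely.
Step 1: For a periodic sequence, every tail (a_m, a_(m+1), ...) contains all 5 period values infinitely often.
Step 2: Hence inf of every tail = min of the period values = min(9.75, 13.86, 13.53, 11.0, 7.05) = 7.05.
        liminf_n integral(f_n) = sup over m of (inf of tail from m) = 7.05.
Step 3: Similarly sup of every tail = max of the period values = 13.86.
        limsup_n integral(f_n) = 13.86.
Step 4: Fatou's lemma: integral(liminf_n f_n) <= liminf_n integral(f_n) = 7.05.
        So the integral of the pointwise liminf is at most 7.05.


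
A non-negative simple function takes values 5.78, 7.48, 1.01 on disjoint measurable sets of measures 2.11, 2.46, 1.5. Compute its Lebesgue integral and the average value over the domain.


Step 1: Integral = sum(value_i * measure_i)
= 5.78*2.11 + 7.48*2.46 + 1.01*1.5
= 12.1958 + 18.4008 + 1.515
= 32.1116
Step 2: Total measure of domain = 2.11 + 2.46 + 1.5 = 6.07
Step 3: Average value = 32.1116 / 6.07 = 5.290214


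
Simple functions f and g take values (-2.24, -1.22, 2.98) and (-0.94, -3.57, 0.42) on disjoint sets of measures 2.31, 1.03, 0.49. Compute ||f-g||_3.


Step 1: Compute differences f_i - g_i:
  -2.24 - -0.94 = -1.3
  -1.22 - -3.57 = 2.35
  2.98 - 0.42 = 2.56
Step 2: Compute |diff|^3 * measure for each set:
  |-1.3|^3 * 2.31 = 2.197 * 2.31 = 5.07507
  |2.35|^3 * 1.03 = 12.977875 * 1.03 = 13.367211
  |2.56|^3 * 0.49 = 16.777216 * 0.49 = 8.220836
Step 3: Sum = 26.663117
Step 4: ||f-g||_3 = (26.663117)^(1/3) = 2.987471


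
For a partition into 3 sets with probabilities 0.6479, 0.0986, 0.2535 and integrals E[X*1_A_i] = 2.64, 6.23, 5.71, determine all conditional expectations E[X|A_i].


For each cell A_i: E[X|A_i] = E[X*1_A_i] / P(A_i)
Step 1: E[X|A_1] = 2.64 / 0.6479 = 4.074703
Step 2: E[X|A_2] = 6.23 / 0.0986 = 63.184584
Step 3: E[X|A_3] = 5.71 / 0.2535 = 22.524655
Verification: E[X] = sum E[X*1_A_i] = 2.64 + 6.23 + 5.71 = 14.58


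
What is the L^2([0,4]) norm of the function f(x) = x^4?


Step 1: ||f||_2 = (integral_0^4 |x^4|^2 dx)^(1/2)
     = (integral_0^4 x^8 dx)^(1/2)
Step 2: integral_0^4 x^8 dx = [x^9/(9)] from 0 to 4 = 4^9/9
     = 262144/9 = 29127.111111
Step 3: ||f||_2 = (29127.111111)^(1/2) = 170.666667


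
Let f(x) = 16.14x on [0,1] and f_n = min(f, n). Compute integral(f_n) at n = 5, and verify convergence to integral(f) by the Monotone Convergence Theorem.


f(x) = 16.14x on [0,1]; f_n(x) = min(16.14x, n). At n = 5:
Step 1: f(x) reaches 5 at x = 5/16.14 = 0.309789
Step 2: integral(f_5) = integral(16.14x, 0, 0.309789) + integral(5, 0.309789, 1)
       = 16.14*0.309789^2/2 + 5*(1 - 0.309789)
       = 0.774473 + 3.451053
       = 4.225527
Step 3: As n -> infinity, f_n increases to f, so by MCT integral(f_n) -> integral(f) = 16.14/2 = 8.07.
Convergence: integral(f_5) = 4.225527 -> 8.07 as n -> infinity


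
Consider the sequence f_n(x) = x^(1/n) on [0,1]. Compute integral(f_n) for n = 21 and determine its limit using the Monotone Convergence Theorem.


At n = 21: f_21(x) = x^(1/21).
Step 1: integral(x^(1/21), 0, 1) = [x^(1/21+1) / (1/21+1)] from 0 to 1
     = 1 / (1/21 + 1) = 1 / ((21+1)/21) = 21/(21+1)
     = 21/22 = 0.954545
Step 2: As n -> infinity, f_n(x) = x^(1/n) -> 1 for x in (0,1], and f_n is increasing in n.
By MCT, lim_n integral(f_n) = integral(lim_n f_n) = integral(1, 0, 1) = 1.
Step 3: Verify convergence: 21/22 = 0.954545 -> 1


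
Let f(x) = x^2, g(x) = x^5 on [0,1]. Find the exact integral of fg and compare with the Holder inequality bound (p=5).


Step 1: Exact integral of f*g = integral(x^7, 0, 1) = 1/8
     = 0.125
Step 2: Holder bound with p=5, q=1.25:
  ||f||_p = (integral x^10 dx)^(1/5) = (1/11)^(1/5) = 0.619044
  ||g||_q = (integral x^6.25 dx)^(1/1.25) = (1/7.25)^(1/1.25) = 0.204989
Step 3: Holder bound = ||f||_p * ||g||_q = 0.619044 * 0.204989 = 0.126897
Verification: 0.125 <= 0.126897 (Holder holds)


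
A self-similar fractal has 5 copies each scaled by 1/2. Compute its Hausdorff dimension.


For a self-similar set with N copies scaled by 1/r:
dim_H = log(N)/log(r) = log(5)/log(2)
= 1.609438/0.693147
= 2.321928


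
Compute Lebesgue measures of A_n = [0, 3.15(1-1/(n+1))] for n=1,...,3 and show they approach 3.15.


By continuity of measure from below: if A_n increases to A, then m(A_n) -> m(A).
Here A = [0, 3.15], so m(A) = 3.15
Step 1: a_1 = 3.15*(1 - 1/2) = 1.575, m(A_1) = 1.575
Step 2: a_2 = 3.15*(1 - 1/3) = 2.1, m(A_2) = 2.1
Step 3: a_3 = 3.15*(1 - 1/4) = 2.3625, m(A_3) = 2.3625
Limit: m(A_n) -> m([0,3.15]) = 3.15


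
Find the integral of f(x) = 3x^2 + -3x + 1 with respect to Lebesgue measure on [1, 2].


The Lebesgue integral of a Riemann-integrable function agrees with the Riemann integral.
Antiderivative F(x) = (3/3)x^3 + (-3/2)x^2 + 1x
F(2) = (3/3)*2^3 + (-3/2)*2^2 + 1*2
     = (3/3)*8 + (-3/2)*4 + 1*2
     = 8 + -6 + 2
     = 4
F(1) = 0.5
Integral = F(2) - F(1) = 4 - 0.5 = 3.5


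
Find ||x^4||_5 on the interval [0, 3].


Step 1: ||f||_5 = (integral_0^3 |x^4|^5 dx)^(1/5)
     = (integral_0^3 x^20 dx)^(1/5)
Step 2: integral_0^3 x^20 dx = [x^21/(21)] from 0 to 3 = 3^21/21
     = 10460353203/21 = 4.981121e+08
Step 3: ||f||_5 = (4.981121e+08)^(1/5) = 54.886484


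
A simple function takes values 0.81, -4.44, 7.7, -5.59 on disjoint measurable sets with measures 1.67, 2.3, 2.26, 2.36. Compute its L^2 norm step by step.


Step 1: Compute |f_i|^2 for each value:
  |0.81|^2 = 0.6561
  |-4.44|^2 = 19.7136
  |7.7|^2 = 59.29
  |-5.59|^2 = 31.2481
Step 2: Multiply by measures and sum:
  0.6561 * 1.67 = 1.095687
  19.7136 * 2.3 = 45.34128
  59.29 * 2.26 = 133.9954
  31.2481 * 2.36 = 73.745516
Sum = 1.095687 + 45.34128 + 133.9954 + 73.745516 = 254.177883
Step 3: Take the p-th root:
||f||_2 = (254.177883)^(1/2) = 15.942957


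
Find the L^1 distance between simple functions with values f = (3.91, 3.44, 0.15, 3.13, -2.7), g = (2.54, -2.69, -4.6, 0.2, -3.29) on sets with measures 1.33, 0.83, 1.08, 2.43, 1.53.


Step 1: Compute differences f_i - g_i:
  3.91 - 2.54 = 1.37
  3.44 - -2.69 = 6.13
  0.15 - -4.6 = 4.75
  3.13 - 0.2 = 2.93
  -2.7 - -3.29 = 0.59
Step 2: Compute |diff|^1 * measure for each set:
  |1.37|^1 * 1.33 = 1.37 * 1.33 = 1.8221
  |6.13|^1 * 0.83 = 6.13 * 0.83 = 5.0879
  |4.75|^1 * 1.08 = 4.75 * 1.08 = 5.13
  |2.93|^1 * 2.43 = 2.93 * 2.43 = 7.1199
  |0.59|^1 * 1.53 = 0.59 * 1.53 = 0.9027
Step 3: Sum = 20.0626
Step 4: ||f-g||_1 = (20.0626)^(1/1) = 20.0626


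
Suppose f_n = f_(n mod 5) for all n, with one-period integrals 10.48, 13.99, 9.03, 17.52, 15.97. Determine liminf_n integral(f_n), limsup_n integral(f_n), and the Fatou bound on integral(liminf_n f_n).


The sequence (integral(f_n)) is periodic with period 5, repeating the values 10.48, 13.99, 9.03, 17.52, 15.97 indefinitely.
Step 1: For a periodic sequence, every tail (a_m, a_(m+1), ...) contains all 5 period values infinitely often.
Step 2: Hence inf of every tail = min of the period values = min(10.48, 13.99, 9.03, 17.52, 15.97) = 9.03.
        liminf_n integral(f_n) = sup over m of (inf of tail from m) = 9.03.
Step 3: Similarly sup of every tail = max of the period values = 17.52.
        limsup_n integral(f_n) = 17.52.
Step 4: Fatou's lemma: integral(liminf_n f_n) <= liminf_n integral(f_n) = 9.03.
        So the integral of the pointwise liminf is at most 9.03.


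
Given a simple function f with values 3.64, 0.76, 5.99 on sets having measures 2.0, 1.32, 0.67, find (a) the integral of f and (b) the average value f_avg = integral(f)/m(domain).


Step 1: Integral = sum(value_i * measure_i)
= 3.64*2.0 + 0.76*1.32 + 5.99*0.67
= 7.28 + 1.0032 + 4.0133
= 12.2965
Step 2: Total measure of domain = 2.0 + 1.32 + 0.67 = 3.99
Step 3: Average value = 12.2965 / 3.99 = 3.08183


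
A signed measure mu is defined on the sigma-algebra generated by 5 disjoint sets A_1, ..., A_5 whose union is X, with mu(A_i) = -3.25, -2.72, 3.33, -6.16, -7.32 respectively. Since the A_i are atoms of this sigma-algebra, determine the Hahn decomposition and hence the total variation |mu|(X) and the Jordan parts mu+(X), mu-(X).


Step 1: Every measurable set is a union of atoms (the cells / points), so a Hahn decomposition is
  obtained by grouping atoms by sign: P = union of atoms with mu > 0, N = union of the remaining atoms.
  Atoms in P (indices): 3;  atoms in N (indices): 1, 2, 4, 5
  Positive values: 3.33
  Negative values: -3.25, -2.72, -6.16, -7.32
Step 2: mu+(X) = mu(P) = sum of positive atom values = 3.33
Step 3: mu-(X) = -mu(N) = sum of |negative atom values| = 19.45
Step 4: |mu|(X) = mu+(X) + mu-(X) = 3.33 + 19.45 = 22.78


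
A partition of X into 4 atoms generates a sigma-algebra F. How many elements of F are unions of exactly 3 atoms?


Each element of F is a union of some subset of the 4 atoms.
Elements that are unions of exactly 3 atoms correspond to 3-element subsets of the 4 atoms.
Count = C(4, 3) = 4! / (3! * 1!) = 4.


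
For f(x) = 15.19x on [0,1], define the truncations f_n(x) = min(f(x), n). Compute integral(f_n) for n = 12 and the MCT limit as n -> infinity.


f(x) = 15.19x on [0,1]; f_n(x) = min(15.19x, n). At n = 12:
Step 1: f(x) reaches 12 at x = 12/15.19 = 0.789993
Step 2: integral(f_12) = integral(15.19x, 0, 0.789993) + integral(12, 0.789993, 1)
       = 15.19*0.789993^2/2 + 12*(1 - 0.789993)
       = 4.739961 + 2.520079
       = 7.260039
Step 3: As n -> infinity, f_n increases to f, so by MCT integral(f_n) -> integral(f) = 15.19/2 = 7.595.
Convergence: integral(f_12) = 7.260039 -> 7.595 as n -> infinity


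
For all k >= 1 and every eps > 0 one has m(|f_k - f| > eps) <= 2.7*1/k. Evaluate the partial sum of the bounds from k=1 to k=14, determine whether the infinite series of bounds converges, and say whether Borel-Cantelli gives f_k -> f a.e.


Step 1: List the terms 2.7*1/k for k = 1 to 14:
  k=1: 2.7
  k=2: 1.35
  k=3: 0.9
  k=4: 0.675
  k=5: 0.54
  k=6: 0.45
  k=7: 0.385714
  k=8: 0.3375
  k=9: 0.3
  k=10: 0.27
  k=11: 0.245455
  k=12: 0.225
  k=13: 0.207692
  k=14: 0.192857
Step 2: Partial sum = 2.7 + 1.35 + 0.9 + 0.675 + 0.54 + 0.45 + 0.385714 + 0.3375 + 0.3 + 0.27 + 0.245455 + 0.225 + 0.207692 + 0.192857
     = 8.779218
Step 3: The full series sum_(k>=1) 2.7*1/k diverges (harmonic series, p = 1; a nonzero constant multiple of a divergent series diverges).
Step 4: The (first) Borel-Cantelli lemma requires a summable sequence of measures, so it does not apply here;
        from this bound alone no conclusion about a.e. convergence can be drawn (convergence in measure still
        gives an a.e.-convergent subsequence, but not a.e. convergence of the whole sequence).
Conclusion: series diverges; Borel-Cantelli is inconclusive about a.e. convergence of f_k.


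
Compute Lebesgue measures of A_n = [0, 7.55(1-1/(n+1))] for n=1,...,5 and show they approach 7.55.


By continuity of measure from below: if A_n increases to A, then m(A_n) -> m(A).
Here A = [0, 7.55], so m(A) = 7.55
Step 1: a_1 = 7.55*(1 - 1/2) = 3.775, m(A_1) = 3.775
Step 2: a_2 = 7.55*(1 - 1/3) = 5.0333, m(A_2) = 5.0333
Step 3: a_3 = 7.55*(1 - 1/4) = 5.6625, m(A_3) = 5.6625
Step 4: a_4 = 7.55*(1 - 1/5) = 6.04, m(A_4) = 6.04
Step 5: a_5 = 7.55*(1 - 1/6) = 6.2917, m(A_5) = 6.2917
Limit: m(A_n) -> m([0,7.55]) = 7.55


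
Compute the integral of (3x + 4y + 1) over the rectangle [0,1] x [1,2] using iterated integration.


By Fubini, integrate in x first, then y.
Step 1: Fix y, integrate over x in [0,1]:
  integral(3x + 4y + 1, x=0..1)
  = 3*(1^2 - 0^2)/2 + (4y + 1)*(1 - 0)
  = 1.5 + (4y + 1)*1
  = 1.5 + 4y + 1
  = 2.5 + 4y
Step 2: Integrate over y in [1,2]:
  integral(2.5 + 4y, y=1..2)
  = 2.5*1 + 4*(2^2 - 1^2)/2
  = 2.5 + 6
  = 8.5


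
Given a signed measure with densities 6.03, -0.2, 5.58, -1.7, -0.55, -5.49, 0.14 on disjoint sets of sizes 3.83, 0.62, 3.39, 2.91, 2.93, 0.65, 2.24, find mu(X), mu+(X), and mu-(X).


Step 1: Compute signed measure on each set:
  Set 1: 6.03 * 3.83 = 23.0949
  Set 2: -0.2 * 0.62 = -0.124
  Set 3: 5.58 * 3.39 = 18.9162
  Set 4: -1.7 * 2.91 = -4.947
  Set 5: -0.55 * 2.93 = -1.6115
  Set 6: -5.49 * 0.65 = -3.5685
  Set 7: 0.14 * 2.24 = 0.3136
Step 2: Total signed measure = (23.0949) + (-0.124) + (18.9162) + (-4.947) + (-1.6115) + (-3.5685) + (0.3136)
     = 32.0737
Step 3: Positive part mu+(X) = sum of positive contributions = 42.3247
Step 4: Negative part mu-(X) = |sum of negative contributions| = 10.251


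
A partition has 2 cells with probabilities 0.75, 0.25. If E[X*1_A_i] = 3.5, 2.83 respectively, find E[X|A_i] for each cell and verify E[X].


For each cell A_i: E[X|A_i] = E[X*1_A_i] / P(A_i)
Step 1: E[X|A_1] = 3.5 / 0.75 = 4.666667
Step 2: E[X|A_2] = 2.83 / 0.25 = 11.32
Verification: E[X] = sum E[X*1_A_i] = 3.5 + 2.83 = 6.33


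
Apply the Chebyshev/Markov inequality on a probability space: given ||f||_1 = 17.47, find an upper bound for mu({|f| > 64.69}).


Chebyshev/Markov inequality: mu(|f| > eps) <= (||f||_p / eps)^p
Step 1: ||f||_1 / eps = 17.47 / 64.69 = 0.270057
Step 2: Raise to power p = 1:
  (0.270057)^1 = 0.270057
Step 3: Therefore mu(|f| > 64.69) <= 0.270057


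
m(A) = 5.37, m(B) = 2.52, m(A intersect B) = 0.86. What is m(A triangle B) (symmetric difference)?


m(A Delta B) = m(A) + m(B) - 2*m(A n B)
= 5.37 + 2.52 - 2*0.86
= 5.37 + 2.52 - 1.72
= 6.17


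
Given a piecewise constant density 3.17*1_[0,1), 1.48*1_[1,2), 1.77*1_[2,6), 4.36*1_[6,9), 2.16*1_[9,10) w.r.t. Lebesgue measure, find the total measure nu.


Integrate each piece of the Radon-Nikodym derivative:
Step 1: integral_0^1 3.17 dx = 3.17*(1-0) = 3.17*1 = 3.17
Step 2: integral_1^2 1.48 dx = 1.48*(2-1) = 1.48*1 = 1.48
Step 3: integral_2^6 1.77 dx = 1.77*(6-2) = 1.77*4 = 7.08
Step 4: integral_6^9 4.36 dx = 4.36*(9-6) = 4.36*3 = 13.08
Step 5: integral_9^10 2.16 dx = 2.16*(10-9) = 2.16*1 = 2.16
Total: 3.17 + 1.48 + 7.08 + 13.08 + 2.16 = 26.97
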